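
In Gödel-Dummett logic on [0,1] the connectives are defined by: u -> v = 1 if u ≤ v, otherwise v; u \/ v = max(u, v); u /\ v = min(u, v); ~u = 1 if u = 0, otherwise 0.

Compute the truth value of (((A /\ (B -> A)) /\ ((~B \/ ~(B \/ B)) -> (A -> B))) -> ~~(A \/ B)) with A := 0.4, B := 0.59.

(B -> A): 0.59 > 0.4, so result = 0.4
(A /\ (B -> A)) = min(0.4, 0.4) = 0.4
~B: Gödel ¬ of 0.59 = 0 (operand ≠ 0)
(B \/ B) = max(0.59, 0.59) = 0.59
~(B \/ B): Gödel ¬ of 0.59 = 0 (operand ≠ 0)
(~B \/ ~(B \/ B)) = max(0, 0) = 0
(A -> B): 0.4 ≤ 0.59, so result = 1
((~B \/ ~(B \/ B)) -> (A -> B)): 0 ≤ 1, so result = 1
((A /\ (B -> A)) /\ ((~B \/ ~(B \/ B)) -> (A -> B))) = min(0.4, 1) = 0.4
(A \/ B) = max(0.4, 0.59) = 0.59
~(A \/ B): Gödel ¬ of 0.59 = 0 (operand ≠ 0)
~~(A \/ B): Gödel ¬ of 0 = 1 (operand is 0)
(((A /\ (B -> A)) /\ ((~B \/ ~(B \/ B)) -> (A -> B))) -> ~~(A \/ B)): 0.4 ≤ 1, so result = 1

1.00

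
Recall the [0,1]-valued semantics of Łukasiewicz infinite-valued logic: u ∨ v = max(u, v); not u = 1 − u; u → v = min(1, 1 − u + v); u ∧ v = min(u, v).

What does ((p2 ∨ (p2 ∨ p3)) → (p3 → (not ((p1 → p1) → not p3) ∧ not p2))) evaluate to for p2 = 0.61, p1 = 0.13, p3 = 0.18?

(p2 ∨ p3) = max(0.61, 0.18) = 0.61
(p2 ∨ (p2 ∨ p3)) = max(0.61, 0.61) = 0.61
(p1 → p1): min(1, 1 − 0.13 + 0.13) = 1
not p3: Łukasiewicz ¬ gives 1 − 0.18 = 0.82
((p1 → p1) → not p3): min(1, 1 − 1 + 0.82) = 0.82
not ((p1 → p1) → not p3): Łukasiewicz ¬ gives 1 − 0.82 = 0.18
not p2: Łukasiewicz ¬ gives 1 − 0.61 = 0.39
(not ((p1 → p1) → not p3) ∧ not p2) = min(0.18, 0.39) = 0.18
(p3 → (not ((p1 → p1) → not p3) ∧ not p2)): min(1, 1 − 0.18 + 0.18) = 1
((p2 ∨ (p2 ∨ p3)) → (p3 → (not ((p1 → p1) → not p3) ∧ not p2))): min(1, 1 − 0.61 + 1) = 1

1.00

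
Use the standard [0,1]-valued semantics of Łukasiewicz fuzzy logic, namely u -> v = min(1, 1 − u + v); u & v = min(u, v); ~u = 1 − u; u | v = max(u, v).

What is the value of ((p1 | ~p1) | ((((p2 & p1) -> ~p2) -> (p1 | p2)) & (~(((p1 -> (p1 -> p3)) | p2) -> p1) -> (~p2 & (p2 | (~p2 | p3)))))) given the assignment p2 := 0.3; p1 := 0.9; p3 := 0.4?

~p1: Łukasiewicz ¬ gives 1 − 0.9 = 0.1
(p1 | ~p1) = max(0.9, 0.1) = 0.9
(p2 & p1) = min(0.3, 0.9) = 0.3
~p2: Łukasiewicz ¬ gives 1 − 0.3 = 0.7
((p2 & p1) -> ~p2): min(1, 1 − 0.3 + 0.7) = 1
(p1 | p2) = max(0.9, 0.3) = 0.9
(((p2 & p1) -> ~p2) -> (p1 | p2)): min(1, 1 − 1 + 0.9) = 0.9
(p1 -> p3): min(1, 1 − 0.9 + 0.4) = 0.5
(p1 -> (p1 -> p3)): min(1, 1 − 0.9 + 0.5) = 0.6
((p1 -> (p1 -> p3)) | p2) = max(0.6, 0.3) = 0.6
(((p1 -> (p1 -> p3)) | p2) -> p1): min(1, 1 − 0.6 + 0.9) = 1
~(((p1 -> (p1 -> p3)) | p2) -> p1): Łukasiewicz ¬ gives 1 − 1 = 0
~p2: Łukasiewicz ¬ gives 1 − 0.3 = 0.7
~p2: Łukasiewicz ¬ gives 1 − 0.3 = 0.7
(~p2 | p3) = max(0.7, 0.4) = 0.7
(p2 | (~p2 | p3)) = max(0.3, 0.7) = 0.7
(~p2 & (p2 | (~p2 | p3))) = min(0.7, 0.7) = 0.7
(~(((p1 -> (p1 -> p3)) | p2) -> p1) -> (~p2 & (p2 | (~p2 | p3)))): min(1, 1 − 0 + 0.7) = 1
((((p2 & p1) -> ~p2) -> (p1 | p2)) & (~(((p1 -> (p1 -> p3)) | p2) -> p1) -> (~p2 & (p2 | (~p2 | p3))))) = min(0.9, 1) = 0.9
((p1 | ~p1) | ((((p2 & p1) -> ~p2) -> (p1 | p2)) & (~(((p1 -> (p1 -> p3)) | p2) -> p1) -> (~p2 & (p2 | (~p2 | p3)))))) = max(0.9, 0.9) = 0.9

0.90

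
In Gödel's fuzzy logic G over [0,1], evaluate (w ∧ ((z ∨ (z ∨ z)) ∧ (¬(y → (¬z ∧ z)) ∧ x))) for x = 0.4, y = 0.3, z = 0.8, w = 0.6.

(z ∨ z) = max(0.8, 0.8) = 0.8
(z ∨ (z ∨ z)) = max(0.8, 0.8) = 0.8
¬z: Gödel ¬ of 0.8 = 0 (operand ≠ 0)
(¬z ∧ z) = min(0, 0.8) = 0
(y → (¬z ∧ z)): 0.3 > 0, so result = 0
¬(y → (¬z ∧ z)): Gödel ¬ of 0 = 1 (operand is 0)
(¬(y → (¬z ∧ z)) ∧ x) = min(1, 0.4) = 0.4
((z ∨ (z ∨ z)) ∧ (¬(y → (¬z ∧ z)) ∧ x)) = min(0.8, 0.4) = 0.4
(w ∧ ((z ∨ (z ∨ z)) ∧ (¬(y → (¬z ∧ z)) ∧ x))) = min(0.6, 0.4) = 0.4

0.40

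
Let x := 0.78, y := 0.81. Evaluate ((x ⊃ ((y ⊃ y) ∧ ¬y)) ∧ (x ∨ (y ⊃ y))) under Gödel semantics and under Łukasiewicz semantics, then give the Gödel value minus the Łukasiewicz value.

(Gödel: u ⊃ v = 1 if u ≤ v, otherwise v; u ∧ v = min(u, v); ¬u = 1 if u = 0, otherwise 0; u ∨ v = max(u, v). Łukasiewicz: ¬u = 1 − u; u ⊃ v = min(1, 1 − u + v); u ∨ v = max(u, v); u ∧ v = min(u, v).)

Gödel evaluation:
  (y ⊃ y): 0.81 ≤ 0.81, so result = 1
  ¬y: Gödel ¬ of 0.81 = 0 (operand ≠ 0)
  ((y ⊃ y) ∧ ¬y) = min(1, 0) = 0
  (x ⊃ ((y ⊃ y) ∧ ¬y)): 0.78 > 0, so result = 0
  (y ⊃ y): 0.81 ≤ 0.81, so result = 1
  (x ∨ (y ⊃ y)) = max(0.78, 1) = 1
  ((x ⊃ ((y ⊃ y) ∧ ¬y)) ∧ (x ∨ (y ⊃ y))) = min(0, 1) = 0
  Gödel value = 0
Łukasiewicz evaluation:
  (y ⊃ y): min(1, 1 − 0.81 + 0.81) = 1
  ¬y: Łukasiewicz ¬ gives 1 − 0.81 = 0.19
  ((y ⊃ y) ∧ ¬y) = min(1, 0.19) = 0.19
  (x ⊃ ((y ⊃ y) ∧ ¬y)): min(1, 1 − 0.78 + 0.19) = 0.41
  (y ⊃ y): min(1, 1 − 0.81 + 0.81) = 1
  (x ∨ (y ⊃ y)) = max(0.78, 1) = 1
  ((x ⊃ ((y ⊃ y) ∧ ¬y)) ∧ (x ∨ (y ⊃ y))) = min(0.41, 1) = 0.41
  Łukasiewicz value = 0.41
Difference: 0 − 0.41 = -0.41

-0.41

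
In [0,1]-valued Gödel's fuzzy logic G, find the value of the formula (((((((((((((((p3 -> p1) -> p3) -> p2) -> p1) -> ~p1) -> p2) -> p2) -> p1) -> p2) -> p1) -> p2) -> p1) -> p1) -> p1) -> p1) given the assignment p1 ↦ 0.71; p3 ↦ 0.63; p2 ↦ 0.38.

0.71

(p3 -> p1): 0.63 ≤ 0.71, so result = 1
((p3 -> p1) -> p3): 1 > 0.63, so result = 0.63
(((p3 -> p1) -> p3) -> p2): 0.63 > 0.38, so result = 0.38
((((p3 -> p1) -> p3) -> p2) -> p1): 0.38 ≤ 0.71, so result = 1
~p1: Gödel ¬ of 0.71 = 0 (operand ≠ 0)
(((((p3 -> p1) -> p3) -> p2) -> p1) -> ~p1): 1 > 0, so result = 0
((((((p3 -> p1) -> p3) -> p2) -> p1) -> ~p1) -> p2): 0 ≤ 0.38, so result = 1
(((((((p3 -> p1) -> p3) -> p2) -> p1) -> ~p1) -> p2) -> p2): 1 > 0.38, so result = 0.38
((((((((p3 -> p1) -> p3) -> p2) -> p1) -> ~p1) -> p2) -> p2) -> p1): 0.38 ≤ 0.71, so result = 1
(((((((((p3 -> p1) -> p3) -> p2) -> p1) -> ~p1) -> p2) -> p2) -> p1) -> p2): 1 > 0.38, so result = 0.38
((((((((((p3 -> p1) -> p3) -> p2) -> p1) -> ~p1) -> p2) -> p2) -> p1) -> p2) -> p1): 0.38 ≤ 0.71, so result = 1
(((((((((((p3 -> p1) -> p3) -> p2) -> p1) -> ~p1) -> p2) -> p2) -> p1) -> p2) -> p1) -> p2): 1 > 0.38, so result = 0.38
((((((((((((p3 -> p1) -> p3) -> p2) -> p1) -> ~p1) -> p2) -> p2) -> p1) -> p2) -> p1) -> p2) -> p1): 0.38 ≤ 0.71, so result = 1
(((((((((((((p3 -> p1) -> p3) -> p2) -> p1) -> ~p1) -> p2) -> p2) -> p1) -> p2) -> p1) -> p2) -> p1) -> p1): 1 > 0.71, so result = 0.71
((((((((((((((p3 -> p1) -> p3) -> p2) -> p1) -> ~p1) -> p2) -> p2) -> p1) -> p2) -> p1) -> p2) -> p1) -> p1) -> p1): 0.71 ≤ 0.71, so result = 1
(((((((((((((((p3 -> p1) -> p3) -> p2) -> p1) -> ~p1) -> p2) -> p2) -> p1) -> p2) -> p1) -> p2) -> p1) -> p1) -> p1) -> p1): 1 > 0.71, so result = 0.71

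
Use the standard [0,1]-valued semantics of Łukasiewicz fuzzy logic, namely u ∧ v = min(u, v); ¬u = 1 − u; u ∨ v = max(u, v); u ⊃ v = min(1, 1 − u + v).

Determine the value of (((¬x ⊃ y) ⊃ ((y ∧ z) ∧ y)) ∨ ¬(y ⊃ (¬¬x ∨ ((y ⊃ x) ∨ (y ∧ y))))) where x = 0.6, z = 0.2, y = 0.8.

¬x: Łukasiewicz ¬ gives 1 − 0.6 = 0.4
(¬x ⊃ y): min(1, 1 − 0.4 + 0.8) = 1
(y ∧ z) = min(0.8, 0.2) = 0.2
((y ∧ z) ∧ y) = min(0.2, 0.8) = 0.2
((¬x ⊃ y) ⊃ ((y ∧ z) ∧ y)): min(1, 1 − 1 + 0.2) = 0.2
¬x: Łukasiewicz ¬ gives 1 − 0.6 = 0.4
¬¬x: Łukasiewicz ¬ gives 1 − 0.4 = 0.6
(y ⊃ x): min(1, 1 − 0.8 + 0.6) = 0.8
(y ∧ y) = min(0.8, 0.8) = 0.8
((y ⊃ x) ∨ (y ∧ y)) = max(0.8, 0.8) = 0.8
(¬¬x ∨ ((y ⊃ x) ∨ (y ∧ y))) = max(0.6, 0.8) = 0.8
(y ⊃ (¬¬x ∨ ((y ⊃ x) ∨ (y ∧ y)))): min(1, 1 − 0.8 + 0.8) = 1
¬(y ⊃ (¬¬x ∨ ((y ⊃ x) ∨ (y ∧ y)))): Łukasiewicz ¬ gives 1 − 1 = 0
(((¬x ⊃ y) ⊃ ((y ∧ z) ∧ y)) ∨ ¬(y ⊃ (¬¬x ∨ ((y ⊃ x) ∨ (y ∧ y))))) = max(0.2, 0) = 0.2

0.20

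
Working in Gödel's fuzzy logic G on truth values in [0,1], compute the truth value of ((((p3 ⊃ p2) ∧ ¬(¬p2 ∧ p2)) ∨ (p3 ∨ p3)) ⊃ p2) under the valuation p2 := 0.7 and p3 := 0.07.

0.70

(p3 ⊃ p2): 0.07 ≤ 0.7, so result = 1
¬p2: Gödel ¬ of 0.7 = 0 (operand ≠ 0)
(¬p2 ∧ p2) = min(0, 0.7) = 0
¬(¬p2 ∧ p2): Gödel ¬ of 0 = 1 (operand is 0)
((p3 ⊃ p2) ∧ ¬(¬p2 ∧ p2)) = min(1, 1) = 1
(p3 ∨ p3) = max(0.07, 0.07) = 0.07
(((p3 ⊃ p2) ∧ ¬(¬p2 ∧ p2)) ∨ (p3 ∨ p3)) = max(1, 0.07) = 1
((((p3 ⊃ p2) ∧ ¬(¬p2 ∧ p2)) ∨ (p3 ∨ p3)) ⊃ p2): 1 > 0.7, so result = 0.7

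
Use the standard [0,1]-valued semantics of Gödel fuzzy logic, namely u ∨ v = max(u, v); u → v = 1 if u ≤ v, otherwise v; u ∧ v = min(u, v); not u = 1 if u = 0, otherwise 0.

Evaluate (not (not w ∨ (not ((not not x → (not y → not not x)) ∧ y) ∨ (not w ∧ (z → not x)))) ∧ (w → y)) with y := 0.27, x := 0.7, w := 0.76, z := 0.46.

not w: Gödel ¬ of 0.76 = 0 (operand ≠ 0)
not x: Gödel ¬ of 0.7 = 0 (operand ≠ 0)
not not x: Gödel ¬ of 0 = 1 (operand is 0)
not y: Gödel ¬ of 0.27 = 0 (operand ≠ 0)
not x: Gödel ¬ of 0.7 = 0 (operand ≠ 0)
not not x: Gödel ¬ of 0 = 1 (operand is 0)
(not y → not not x): 0 ≤ 1, so result = 1
(not not x → (not y → not not x)): 1 ≤ 1, so result = 1
((not not x → (not y → not not x)) ∧ y) = min(1, 0.27) = 0.27
not ((not not x → (not y → not not x)) ∧ y): Gödel ¬ of 0.27 = 0 (operand ≠ 0)
not w: Gödel ¬ of 0.76 = 0 (operand ≠ 0)
not x: Gödel ¬ of 0.7 = 0 (operand ≠ 0)
(z → not x): 0.46 > 0, so result = 0
(not w ∧ (z → not x)) = min(0, 0) = 0
(not ((not not x → (not y → not not x)) ∧ y) ∨ (not w ∧ (z → not x))) = max(0, 0) = 0
(not w ∨ (not ((not not x → (not y → not not x)) ∧ y) ∨ (not w ∧ (z → not x)))) = max(0, 0) = 0
not (not w ∨ (not ((not not x → (not y → not not x)) ∧ y) ∨ (not w ∧ (z → not x)))): Gödel ¬ of 0 = 1 (operand is 0)
(w → y): 0.76 > 0.27, so result = 0.27
(not (not w ∨ (not ((not not x → (not y → not not x)) ∧ y) ∨ (not w ∧ (z → not x)))) ∧ (w → y)) = min(1, 0.27) = 0.27

0.27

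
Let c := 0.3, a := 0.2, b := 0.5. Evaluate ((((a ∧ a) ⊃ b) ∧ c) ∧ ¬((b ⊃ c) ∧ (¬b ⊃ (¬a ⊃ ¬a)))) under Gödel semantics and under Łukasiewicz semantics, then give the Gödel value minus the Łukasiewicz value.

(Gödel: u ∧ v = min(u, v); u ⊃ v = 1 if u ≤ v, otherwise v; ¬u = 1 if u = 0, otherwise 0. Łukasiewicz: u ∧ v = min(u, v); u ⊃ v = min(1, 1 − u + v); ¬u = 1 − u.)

Gödel evaluation:
  (a ∧ a) = min(0.2, 0.2) = 0.2
  ((a ∧ a) ⊃ b): 0.2 ≤ 0.5, so result = 1
  (((a ∧ a) ⊃ b) ∧ c) = min(1, 0.3) = 0.3
  (b ⊃ c): 0.5 > 0.3, so result = 0.3
  ¬b: Gödel ¬ of 0.5 = 0 (operand ≠ 0)
  ¬a: Gödel ¬ of 0.2 = 0 (operand ≠ 0)
  ¬a: Gödel ¬ of 0.2 = 0 (operand ≠ 0)
  (¬a ⊃ ¬a): 0 ≤ 0, so result = 1
  (¬b ⊃ (¬a ⊃ ¬a)): 0 ≤ 1, so result = 1
  ((b ⊃ c) ∧ (¬b ⊃ (¬a ⊃ ¬a))) = min(0.3, 1) = 0.3
  ¬((b ⊃ c) ∧ (¬b ⊃ (¬a ⊃ ¬a))): Gödel ¬ of 0.3 = 0 (operand ≠ 0)
  ((((a ∧ a) ⊃ b) ∧ c) ∧ ¬((b ⊃ c) ∧ (¬b ⊃ (¬a ⊃ ¬a)))) = min(0.3, 0) = 0
  Gödel value = 0
Łukasiewicz evaluation:
  (a ∧ a) = min(0.2, 0.2) = 0.2
  ((a ∧ a) ⊃ b): min(1, 1 − 0.2 + 0.5) = 1
  (((a ∧ a) ⊃ b) ∧ c) = min(1, 0.3) = 0.3
  (b ⊃ c): min(1, 1 − 0.5 + 0.3) = 0.8
  ¬b: Łukasiewicz ¬ gives 1 − 0.5 = 0.5
  ¬a: Łukasiewicz ¬ gives 1 − 0.2 = 0.8
  ¬a: Łukasiewicz ¬ gives 1 − 0.2 = 0.8
  (¬a ⊃ ¬a): min(1, 1 − 0.8 + 0.8) = 1
  (¬b ⊃ (¬a ⊃ ¬a)): min(1, 1 − 0.5 + 1) = 1
  ((b ⊃ c) ∧ (¬b ⊃ (¬a ⊃ ¬a))) = min(0.8, 1) = 0.8
  ¬((b ⊃ c) ∧ (¬b ⊃ (¬a ⊃ ¬a))): Łukasiewicz ¬ gives 1 − 0.8 = 0.2
  ((((a ∧ a) ⊃ b) ∧ c) ∧ ¬((b ⊃ c) ∧ (¬b ⊃ (¬a ⊃ ¬a)))) = min(0.3, 0.2) = 0.2
  Łukasiewicz value = 0.2
Difference: 0 − 0.2 = -0.20

-0.20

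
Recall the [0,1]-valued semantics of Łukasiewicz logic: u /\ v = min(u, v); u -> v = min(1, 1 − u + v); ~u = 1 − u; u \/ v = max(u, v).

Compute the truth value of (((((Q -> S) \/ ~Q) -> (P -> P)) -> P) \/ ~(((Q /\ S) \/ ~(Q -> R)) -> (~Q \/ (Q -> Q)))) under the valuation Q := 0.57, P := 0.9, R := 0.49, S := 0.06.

0.90

(Q -> S): min(1, 1 − 0.57 + 0.06) = 0.49
~Q: Łukasiewicz ¬ gives 1 − 0.57 = 0.43
((Q -> S) \/ ~Q) = max(0.49, 0.43) = 0.49
(P -> P): min(1, 1 − 0.9 + 0.9) = 1
(((Q -> S) \/ ~Q) -> (P -> P)): min(1, 1 − 0.49 + 1) = 1
((((Q -> S) \/ ~Q) -> (P -> P)) -> P): min(1, 1 − 1 + 0.9) = 0.9
(Q /\ S) = min(0.57, 0.06) = 0.06
(Q -> R): min(1, 1 − 0.57 + 0.49) = 0.92
~(Q -> R): Łukasiewicz ¬ gives 1 − 0.92 = 0.08
((Q /\ S) \/ ~(Q -> R)) = max(0.06, 0.08) = 0.08
~Q: Łukasiewicz ¬ gives 1 − 0.57 = 0.43
(Q -> Q): min(1, 1 − 0.57 + 0.57) = 1
(~Q \/ (Q -> Q)) = max(0.43, 1) = 1
(((Q /\ S) \/ ~(Q -> R)) -> (~Q \/ (Q -> Q))): min(1, 1 − 0.08 + 1) = 1
~(((Q /\ S) \/ ~(Q -> R)) -> (~Q \/ (Q -> Q))): Łukasiewicz ¬ gives 1 − 1 = 0
(((((Q -> S) \/ ~Q) -> (P -> P)) -> P) \/ ~(((Q /\ S) \/ ~(Q -> R)) -> (~Q \/ (Q -> Q)))) = max(0.9, 0) = 0.9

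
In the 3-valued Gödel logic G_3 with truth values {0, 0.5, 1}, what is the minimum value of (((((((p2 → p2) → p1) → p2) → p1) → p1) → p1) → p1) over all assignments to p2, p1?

0.50

The minimum is attained at p2 = 0, p1 = 0.5:
  (p2 → p2): 0 ≤ 0, so result = 1
  ((p2 → p2) → p1): 1 > 0.5, so result = 0.5
  (((p2 → p2) → p1) → p2): 0.5 > 0, so result = 0
  ((((p2 → p2) → p1) → p2) → p1): 0 ≤ 0.5, so result = 1
  (((((p2 → p2) → p1) → p2) → p1) → p1): 1 > 0.5, so result = 0.5
  ((((((p2 → p2) → p1) → p2) → p1) → p1) → p1): 0.5 ≤ 0.5, so result = 1
  (((((((p2 → p2) → p1) → p2) → p1) → p1) → p1) → p1): 1 > 0.5, so result = 0.5
Checking all 9 assignments confirms none give a value below 0.50.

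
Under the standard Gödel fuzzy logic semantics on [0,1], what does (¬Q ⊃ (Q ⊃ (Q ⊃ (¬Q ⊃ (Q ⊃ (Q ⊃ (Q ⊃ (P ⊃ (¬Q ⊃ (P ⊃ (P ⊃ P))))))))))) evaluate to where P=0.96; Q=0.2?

¬Q: Gödel ¬ of 0.2 = 0 (operand ≠ 0)
¬Q: Gödel ¬ of 0.2 = 0 (operand ≠ 0)
¬Q: Gödel ¬ of 0.2 = 0 (operand ≠ 0)
(P ⊃ P): 0.96 ≤ 0.96, so result = 1
(P ⊃ (P ⊃ P)): 0.96 ≤ 1, so result = 1
(¬Q ⊃ (P ⊃ (P ⊃ P))): 0 ≤ 1, so result = 1
(P ⊃ (¬Q ⊃ (P ⊃ (P ⊃ P)))): 0.96 ≤ 1, so result = 1
(Q ⊃ (P ⊃ (¬Q ⊃ (P ⊃ (P ⊃ P))))): 0.2 ≤ 1, so result = 1
(Q ⊃ (Q ⊃ (P ⊃ (¬Q ⊃ (P ⊃ (P ⊃ P)))))): 0.2 ≤ 1, so result = 1
(Q ⊃ (Q ⊃ (Q ⊃ (P ⊃ (¬Q ⊃ (P ⊃ (P ⊃ P))))))): 0.2 ≤ 1, so result = 1
(¬Q ⊃ (Q ⊃ (Q ⊃ (Q ⊃ (P ⊃ (¬Q ⊃ (P ⊃ (P ⊃ P)))))))): 0 ≤ 1, so result = 1
(Q ⊃ (¬Q ⊃ (Q ⊃ (Q ⊃ (Q ⊃ (P ⊃ (¬Q ⊃ (P ⊃ (P ⊃ P))))))))): 0.2 ≤ 1, so result = 1
(Q ⊃ (Q ⊃ (¬Q ⊃ (Q ⊃ (Q ⊃ (Q ⊃ (P ⊃ (¬Q ⊃ (P ⊃ (P ⊃ P)))))))))): 0.2 ≤ 1, so result = 1
(¬Q ⊃ (Q ⊃ (Q ⊃ (¬Q ⊃ (Q ⊃ (Q ⊃ (Q ⊃ (P ⊃ (¬Q ⊃ (P ⊃ (P ⊃ P))))))))))): 0 ≤ 1, so result = 1

1.00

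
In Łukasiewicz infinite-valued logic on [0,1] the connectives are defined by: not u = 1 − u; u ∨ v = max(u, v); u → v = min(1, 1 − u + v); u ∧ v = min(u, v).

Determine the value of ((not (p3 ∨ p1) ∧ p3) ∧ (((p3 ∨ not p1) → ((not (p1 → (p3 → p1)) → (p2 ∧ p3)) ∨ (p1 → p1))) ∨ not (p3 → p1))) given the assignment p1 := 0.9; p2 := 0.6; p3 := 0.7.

0.10

(p3 ∨ p1) = max(0.7, 0.9) = 0.9
not (p3 ∨ p1): Łukasiewicz ¬ gives 1 − 0.9 = 0.1
(not (p3 ∨ p1) ∧ p3) = min(0.1, 0.7) = 0.1
not p1: Łukasiewicz ¬ gives 1 − 0.9 = 0.1
(p3 ∨ not p1) = max(0.7, 0.1) = 0.7
(p3 → p1): min(1, 1 − 0.7 + 0.9) = 1
(p1 → (p3 → p1)): min(1, 1 − 0.9 + 1) = 1
not (p1 → (p3 → p1)): Łukasiewicz ¬ gives 1 − 1 = 0
(p2 ∧ p3) = min(0.6, 0.7) = 0.6
(not (p1 → (p3 → p1)) → (p2 ∧ p3)): min(1, 1 − 0 + 0.6) = 1
(p1 → p1): min(1, 1 − 0.9 + 0.9) = 1
((not (p1 → (p3 → p1)) → (p2 ∧ p3)) ∨ (p1 → p1)) = max(1, 1) = 1
((p3 ∨ not p1) → ((not (p1 → (p3 → p1)) → (p2 ∧ p3)) ∨ (p1 → p1))): min(1, 1 − 0.7 + 1) = 1
(p3 → p1): min(1, 1 − 0.7 + 0.9) = 1
not (p3 → p1): Łukasiewicz ¬ gives 1 − 1 = 0
(((p3 ∨ not p1) → ((not (p1 → (p3 → p1)) → (p2 ∧ p3)) ∨ (p1 → p1))) ∨ not (p3 → p1)) = max(1, 0) = 1
((not (p3 ∨ p1) ∧ p3) ∧ (((p3 ∨ not p1) → ((not (p1 → (p3 → p1)) → (p2 ∧ p3)) ∨ (p1 → p1))) ∨ not (p3 → p1))) = min(0.1, 1) = 0.1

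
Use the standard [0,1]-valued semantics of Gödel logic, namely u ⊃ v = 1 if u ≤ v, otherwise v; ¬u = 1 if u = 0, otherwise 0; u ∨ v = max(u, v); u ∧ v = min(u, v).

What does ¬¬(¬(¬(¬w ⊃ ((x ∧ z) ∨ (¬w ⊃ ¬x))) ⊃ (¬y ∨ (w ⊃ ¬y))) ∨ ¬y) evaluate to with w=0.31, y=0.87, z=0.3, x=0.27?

0.00

¬w: Gödel ¬ of 0.31 = 0 (operand ≠ 0)
(x ∧ z) = min(0.27, 0.3) = 0.27
¬w: Gödel ¬ of 0.31 = 0 (operand ≠ 0)
¬x: Gödel ¬ of 0.27 = 0 (operand ≠ 0)
(¬w ⊃ ¬x): 0 ≤ 0, so result = 1
((x ∧ z) ∨ (¬w ⊃ ¬x)) = max(0.27, 1) = 1
(¬w ⊃ ((x ∧ z) ∨ (¬w ⊃ ¬x))): 0 ≤ 1, so result = 1
¬(¬w ⊃ ((x ∧ z) ∨ (¬w ⊃ ¬x))): Gödel ¬ of 1 = 0 (operand ≠ 0)
¬y: Gödel ¬ of 0.87 = 0 (operand ≠ 0)
¬y: Gödel ¬ of 0.87 = 0 (operand ≠ 0)
(w ⊃ ¬y): 0.31 > 0, so result = 0
(¬y ∨ (w ⊃ ¬y)) = max(0, 0) = 0
(¬(¬w ⊃ ((x ∧ z) ∨ (¬w ⊃ ¬x))) ⊃ (¬y ∨ (w ⊃ ¬y))): 0 ≤ 0, so result = 1
¬(¬(¬w ⊃ ((x ∧ z) ∨ (¬w ⊃ ¬x))) ⊃ (¬y ∨ (w ⊃ ¬y))): Gödel ¬ of 1 = 0 (operand ≠ 0)
¬y: Gödel ¬ of 0.87 = 0 (operand ≠ 0)
(¬(¬(¬w ⊃ ((x ∧ z) ∨ (¬w ⊃ ¬x))) ⊃ (¬y ∨ (w ⊃ ¬y))) ∨ ¬y) = max(0, 0) = 0
¬(¬(¬(¬w ⊃ ((x ∧ z) ∨ (¬w ⊃ ¬x))) ⊃ (¬y ∨ (w ⊃ ¬y))) ∨ ¬y): Gödel ¬ of 0 = 1 (operand is 0)
¬¬(¬(¬(¬w ⊃ ((x ∧ z) ∨ (¬w ⊃ ¬x))) ⊃ (¬y ∨ (w ⊃ ¬y))) ∨ ¬y): Gödel ¬ of 1 = 0 (operand ≠ 0)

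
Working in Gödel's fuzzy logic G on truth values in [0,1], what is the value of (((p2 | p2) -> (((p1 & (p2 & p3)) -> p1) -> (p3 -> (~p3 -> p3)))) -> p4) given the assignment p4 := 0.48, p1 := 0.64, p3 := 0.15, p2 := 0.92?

(p2 | p2) = max(0.92, 0.92) = 0.92
(p2 & p3) = min(0.92, 0.15) = 0.15
(p1 & (p2 & p3)) = min(0.64, 0.15) = 0.15
((p1 & (p2 & p3)) -> p1): 0.15 ≤ 0.64, so result = 1
~p3: Gödel ¬ of 0.15 = 0 (operand ≠ 0)
(~p3 -> p3): 0 ≤ 0.15, so result = 1
(p3 -> (~p3 -> p3)): 0.15 ≤ 1, so result = 1
(((p1 & (p2 & p3)) -> p1) -> (p3 -> (~p3 -> p3))): 1 ≤ 1, so result = 1
((p2 | p2) -> (((p1 & (p2 & p3)) -> p1) -> (p3 -> (~p3 -> p3)))): 0.92 ≤ 1, so result = 1
(((p2 | p2) -> (((p1 & (p2 & p3)) -> p1) -> (p3 -> (~p3 -> p3)))) -> p4): 1 > 0.48, so result = 0.48

0.48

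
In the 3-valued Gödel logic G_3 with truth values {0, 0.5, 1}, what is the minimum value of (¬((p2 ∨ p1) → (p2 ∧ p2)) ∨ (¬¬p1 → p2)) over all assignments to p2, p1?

0.50

The minimum is attained at p2 = 0.5, p1 = 0.5:
  (p2 ∨ p1) = max(0.5, 0.5) = 0.5
  (p2 ∧ p2) = min(0.5, 0.5) = 0.5
  ((p2 ∨ p1) → (p2 ∧ p2)): 0.5 ≤ 0.5, so result = 1
  ¬((p2 ∨ p1) → (p2 ∧ p2)): Gödel ¬ of 1 = 0 (operand ≠ 0)
  ¬p1: Gödel ¬ of 0.5 = 0 (operand ≠ 0)
  ¬¬p1: Gödel ¬ of 0 = 1 (operand is 0)
  (¬¬p1 → p2): 1 > 0.5, so result = 0.5
  (¬((p2 ∨ p1) → (p2 ∧ p2)) ∨ (¬¬p1 → p2)) = max(0, 0.5) = 0.5
Checking all 9 assignments confirms none give a value below 0.50.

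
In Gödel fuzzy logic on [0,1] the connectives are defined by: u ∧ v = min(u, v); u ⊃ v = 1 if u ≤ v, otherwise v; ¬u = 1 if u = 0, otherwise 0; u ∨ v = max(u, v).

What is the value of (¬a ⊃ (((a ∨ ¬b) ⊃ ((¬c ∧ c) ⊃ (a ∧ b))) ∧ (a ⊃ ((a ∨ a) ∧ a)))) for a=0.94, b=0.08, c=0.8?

¬a: Gödel ¬ of 0.94 = 0 (operand ≠ 0)
¬b: Gödel ¬ of 0.08 = 0 (operand ≠ 0)
(a ∨ ¬b) = max(0.94, 0) = 0.94
¬c: Gödel ¬ of 0.8 = 0 (operand ≠ 0)
(¬c ∧ c) = min(0, 0.8) = 0
(a ∧ b) = min(0.94, 0.08) = 0.08
((¬c ∧ c) ⊃ (a ∧ b)): 0 ≤ 0.08, so result = 1
((a ∨ ¬b) ⊃ ((¬c ∧ c) ⊃ (a ∧ b))): 0.94 ≤ 1, so result = 1
(a ∨ a) = max(0.94, 0.94) = 0.94
((a ∨ a) ∧ a) = min(0.94, 0.94) = 0.94
(a ⊃ ((a ∨ a) ∧ a)): 0.94 ≤ 0.94, so result = 1
(((a ∨ ¬b) ⊃ ((¬c ∧ c) ⊃ (a ∧ b))) ∧ (a ⊃ ((a ∨ a) ∧ a))) = min(1, 1) = 1
(¬a ⊃ (((a ∨ ¬b) ⊃ ((¬c ∧ c) ⊃ (a ∧ b))) ∧ (a ⊃ ((a ∨ a) ∧ a)))): 0 ≤ 1, so result = 1

1.00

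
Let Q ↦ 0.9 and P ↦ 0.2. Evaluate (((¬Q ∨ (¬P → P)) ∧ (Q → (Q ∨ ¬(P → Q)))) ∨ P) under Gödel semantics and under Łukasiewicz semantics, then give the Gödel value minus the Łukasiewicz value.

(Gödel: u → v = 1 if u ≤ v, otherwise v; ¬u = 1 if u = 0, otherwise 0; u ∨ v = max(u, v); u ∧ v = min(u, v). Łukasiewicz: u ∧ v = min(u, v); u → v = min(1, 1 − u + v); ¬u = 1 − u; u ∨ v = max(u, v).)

Gödel evaluation:
  ¬Q: Gödel ¬ of 0.9 = 0 (operand ≠ 0)
  ¬P: Gödel ¬ of 0.2 = 0 (operand ≠ 0)
  (¬P → P): 0 ≤ 0.2, so result = 1
  (¬Q ∨ (¬P → P)) = max(0, 1) = 1
  (P → Q): 0.2 ≤ 0.9, so result = 1
  ¬(P → Q): Gödel ¬ of 1 = 0 (operand ≠ 0)
  (Q ∨ ¬(P → Q)) = max(0.9, 0) = 0.9
  (Q → (Q ∨ ¬(P → Q))): 0.9 ≤ 0.9, so result = 1
  ((¬Q ∨ (¬P → P)) ∧ (Q → (Q ∨ ¬(P → Q)))) = min(1, 1) = 1
  (((¬Q ∨ (¬P → P)) ∧ (Q → (Q ∨ ¬(P → Q)))) ∨ P) = max(1, 0.2) = 1
  Gödel value = 1
Łukasiewicz evaluation:
  ¬Q: Łukasiewicz ¬ gives 1 − 0.9 = 0.1
  ¬P: Łukasiewicz ¬ gives 1 − 0.2 = 0.8
  (¬P → P): min(1, 1 − 0.8 + 0.2) = 0.4
  (¬Q ∨ (¬P → P)) = max(0.1, 0.4) = 0.4
  (P → Q): min(1, 1 − 0.2 + 0.9) = 1
  ¬(P → Q): Łukasiewicz ¬ gives 1 − 1 = 0
  (Q ∨ ¬(P → Q)) = max(0.9, 0) = 0.9
  (Q → (Q ∨ ¬(P → Q))): min(1, 1 − 0.9 + 0.9) = 1
  ((¬Q ∨ (¬P → P)) ∧ (Q → (Q ∨ ¬(P → Q)))) = min(0.4, 1) = 0.4
  (((¬Q ∨ (¬P → P)) ∧ (Q → (Q ∨ ¬(P → Q)))) ∨ P) = max(0.4, 0.2) = 0.4
  Łukasiewicz value = 0.4
Difference: 1 − 0.4 = 0.60

0.60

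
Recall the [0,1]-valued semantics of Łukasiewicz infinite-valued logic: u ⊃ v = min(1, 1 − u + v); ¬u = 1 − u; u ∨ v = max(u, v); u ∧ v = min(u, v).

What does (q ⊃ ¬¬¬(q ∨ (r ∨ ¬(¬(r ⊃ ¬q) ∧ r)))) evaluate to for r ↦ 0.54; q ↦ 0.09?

¬q: Łukasiewicz ¬ gives 1 − 0.09 = 0.91
(r ⊃ ¬q): min(1, 1 − 0.54 + 0.91) = 1
¬(r ⊃ ¬q): Łukasiewicz ¬ gives 1 − 1 = 0
(¬(r ⊃ ¬q) ∧ r) = min(0, 0.54) = 0
¬(¬(r ⊃ ¬q) ∧ r): Łukasiewicz ¬ gives 1 − 0 = 1
(r ∨ ¬(¬(r ⊃ ¬q) ∧ r)) = max(0.54, 1) = 1
(q ∨ (r ∨ ¬(¬(r ⊃ ¬q) ∧ r))) = max(0.09, 1) = 1
¬(q ∨ (r ∨ ¬(¬(r ⊃ ¬q) ∧ r))): Łukasiewicz ¬ gives 1 − 1 = 0
¬¬(q ∨ (r ∨ ¬(¬(r ⊃ ¬q) ∧ r))): Łukasiewicz ¬ gives 1 − 0 = 1
¬¬¬(q ∨ (r ∨ ¬(¬(r ⊃ ¬q) ∧ r))): Łukasiewicz ¬ gives 1 − 1 = 0
(q ⊃ ¬¬¬(q ∨ (r ∨ ¬(¬(r ⊃ ¬q) ∧ r)))): min(1, 1 − 0.09 + 0) = 0.91

0.91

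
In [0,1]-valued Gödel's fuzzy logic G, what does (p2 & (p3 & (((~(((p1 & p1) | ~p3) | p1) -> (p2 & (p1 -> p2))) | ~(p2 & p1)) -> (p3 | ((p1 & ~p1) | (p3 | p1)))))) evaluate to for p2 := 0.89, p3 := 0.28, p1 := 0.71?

(p1 & p1) = min(0.71, 0.71) = 0.71
~p3: Gödel ¬ of 0.28 = 0 (operand ≠ 0)
((p1 & p1) | ~p3) = max(0.71, 0) = 0.71
(((p1 & p1) | ~p3) | p1) = max(0.71, 0.71) = 0.71
~(((p1 & p1) | ~p3) | p1): Gödel ¬ of 0.71 = 0 (operand ≠ 0)
(p1 -> p2): 0.71 ≤ 0.89, so result = 1
(p2 & (p1 -> p2)) = min(0.89, 1) = 0.89
(~(((p1 & p1) | ~p3) | p1) -> (p2 & (p1 -> p2))): 0 ≤ 0.89, so result = 1
(p2 & p1) = min(0.89, 0.71) = 0.71
~(p2 & p1): Gödel ¬ of 0.71 = 0 (operand ≠ 0)
((~(((p1 & p1) | ~p3) | p1) -> (p2 & (p1 -> p2))) | ~(p2 & p1)) = max(1, 0) = 1
~p1: Gödel ¬ of 0.71 = 0 (operand ≠ 0)
(p1 & ~p1) = min(0.71, 0) = 0
(p3 | p1) = max(0.28, 0.71) = 0.71
((p1 & ~p1) | (p3 | p1)) = max(0, 0.71) = 0.71
(p3 | ((p1 & ~p1) | (p3 | p1))) = max(0.28, 0.71) = 0.71
(((~(((p1 & p1) | ~p3) | p1) -> (p2 & (p1 -> p2))) | ~(p2 & p1)) -> (p3 | ((p1 & ~p1) | (p3 | p1)))): 1 > 0.71, so result = 0.71
(p3 & (((~(((p1 & p1) | ~p3) | p1) -> (p2 & (p1 -> p2))) | ~(p2 & p1)) -> (p3 | ((p1 & ~p1) | (p3 | p1))))) = min(0.28, 0.71) = 0.28
(p2 & (p3 & (((~(((p1 & p1) | ~p3) | p1) -> (p2 & (p1 -> p2))) | ~(p2 & p1)) -> (p3 | ((p1 & ~p1) | (p3 | p1)))))) = min(0.89, 0.28) = 0.28

0.28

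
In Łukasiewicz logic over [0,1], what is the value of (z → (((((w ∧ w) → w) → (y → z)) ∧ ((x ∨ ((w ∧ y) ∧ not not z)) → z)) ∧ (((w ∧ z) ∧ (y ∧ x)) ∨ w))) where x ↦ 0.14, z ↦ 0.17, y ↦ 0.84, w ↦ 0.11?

0.94

(w ∧ w) = min(0.11, 0.11) = 0.11
((w ∧ w) → w): min(1, 1 − 0.11 + 0.11) = 1
(y → z): min(1, 1 − 0.84 + 0.17) = 0.33
(((w ∧ w) → w) → (y → z)): min(1, 1 − 1 + 0.33) = 0.33
(w ∧ y) = min(0.11, 0.84) = 0.11
not z: Łukasiewicz ¬ gives 1 − 0.17 = 0.83
not not z: Łukasiewicz ¬ gives 1 − 0.83 = 0.17
((w ∧ y) ∧ not not z) = min(0.11, 0.17) = 0.11
(x ∨ ((w ∧ y) ∧ not not z)) = max(0.14, 0.11) = 0.14
((x ∨ ((w ∧ y) ∧ not not z)) → z): min(1, 1 − 0.14 + 0.17) = 1
((((w ∧ w) → w) → (y → z)) ∧ ((x ∨ ((w ∧ y) ∧ not not z)) → z)) = min(0.33, 1) = 0.33
(w ∧ z) = min(0.11, 0.17) = 0.11
(y ∧ x) = min(0.84, 0.14) = 0.14
((w ∧ z) ∧ (y ∧ x)) = min(0.11, 0.14) = 0.11
(((w ∧ z) ∧ (y ∧ x)) ∨ w) = max(0.11, 0.11) = 0.11
(((((w ∧ w) → w) → (y → z)) ∧ ((x ∨ ((w ∧ y) ∧ not not z)) → z)) ∧ (((w ∧ z) ∧ (y ∧ x)) ∨ w)) = min(0.33, 0.11) = 0.11
(z → (((((w ∧ w) → w) → (y → z)) ∧ ((x ∨ ((w ∧ y) ∧ not not z)) → z)) ∧ (((w ∧ z) ∧ (y ∧ x)) ∨ w))): min(1, 1 − 0.17 + 0.11) = 0.94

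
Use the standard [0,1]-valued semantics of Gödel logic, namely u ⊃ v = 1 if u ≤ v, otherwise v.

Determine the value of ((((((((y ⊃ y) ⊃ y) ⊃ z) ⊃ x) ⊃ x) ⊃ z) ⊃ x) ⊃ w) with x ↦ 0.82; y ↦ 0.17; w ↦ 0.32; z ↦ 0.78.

(y ⊃ y): 0.17 ≤ 0.17, so result = 1
((y ⊃ y) ⊃ y): 1 > 0.17, so result = 0.17
(((y ⊃ y) ⊃ y) ⊃ z): 0.17 ≤ 0.78, so result = 1
((((y ⊃ y) ⊃ y) ⊃ z) ⊃ x): 1 > 0.82, so result = 0.82
(((((y ⊃ y) ⊃ y) ⊃ z) ⊃ x) ⊃ x): 0.82 ≤ 0.82, so result = 1
((((((y ⊃ y) ⊃ y) ⊃ z) ⊃ x) ⊃ x) ⊃ z): 1 > 0.78, so result = 0.78
(((((((y ⊃ y) ⊃ y) ⊃ z) ⊃ x) ⊃ x) ⊃ z) ⊃ x): 0.78 ≤ 0.82, so result = 1
((((((((y ⊃ y) ⊃ y) ⊃ z) ⊃ x) ⊃ x) ⊃ z) ⊃ x) ⊃ w): 1 > 0.32, so result = 0.32

0.32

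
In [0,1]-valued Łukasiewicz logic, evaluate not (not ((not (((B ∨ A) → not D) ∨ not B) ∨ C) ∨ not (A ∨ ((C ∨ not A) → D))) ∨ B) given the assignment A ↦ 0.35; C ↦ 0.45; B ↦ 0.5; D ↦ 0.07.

(B ∨ A) = max(0.5, 0.35) = 0.5
not D: Łukasiewicz ¬ gives 1 − 0.07 = 0.93
((B ∨ A) → not D): min(1, 1 − 0.5 + 0.93) = 1
not B: Łukasiewicz ¬ gives 1 − 0.5 = 0.5
(((B ∨ A) → not D) ∨ not B) = max(1, 0.5) = 1
not (((B ∨ A) → not D) ∨ not B): Łukasiewicz ¬ gives 1 − 1 = 0
(not (((B ∨ A) → not D) ∨ not B) ∨ C) = max(0, 0.45) = 0.45
not A: Łukasiewicz ¬ gives 1 − 0.35 = 0.65
(C ∨ not A) = max(0.45, 0.65) = 0.65
((C ∨ not A) → D): min(1, 1 − 0.65 + 0.07) = 0.42
(A ∨ ((C ∨ not A) → D)) = max(0.35, 0.42) = 0.42
not (A ∨ ((C ∨ not A) → D)): Łukasiewicz ¬ gives 1 − 0.42 = 0.58
((not (((B ∨ A) → not D) ∨ not B) ∨ C) ∨ not (A ∨ ((C ∨ not A) → D))) = max(0.45, 0.58) = 0.58
not ((not (((B ∨ A) → not D) ∨ not B) ∨ C) ∨ not (A ∨ ((C ∨ not A) → D))): Łukasiewicz ¬ gives 1 − 0.58 = 0.42
(not ((not (((B ∨ A) → not D) ∨ not B) ∨ C) ∨ not (A ∨ ((C ∨ not A) → D))) ∨ B) = max(0.42, 0.5) = 0.5
not (not ((not (((B ∨ A) → not D) ∨ not B) ∨ C) ∨ not (A ∨ ((C ∨ not A) → D))) ∨ B): Łukasiewicz ¬ gives 1 − 0.5 = 0.5

0.50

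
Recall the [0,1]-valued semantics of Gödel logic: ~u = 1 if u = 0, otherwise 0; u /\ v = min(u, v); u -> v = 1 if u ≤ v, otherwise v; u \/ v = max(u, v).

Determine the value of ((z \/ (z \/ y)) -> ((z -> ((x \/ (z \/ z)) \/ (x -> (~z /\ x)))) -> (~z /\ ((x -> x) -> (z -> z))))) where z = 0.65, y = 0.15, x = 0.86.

(z \/ y) = max(0.65, 0.15) = 0.65
(z \/ (z \/ y)) = max(0.65, 0.65) = 0.65
(z \/ z) = max(0.65, 0.65) = 0.65
(x \/ (z \/ z)) = max(0.86, 0.65) = 0.86
~z: Gödel ¬ of 0.65 = 0 (operand ≠ 0)
(~z /\ x) = min(0, 0.86) = 0
(x -> (~z /\ x)): 0.86 > 0, so result = 0
((x \/ (z \/ z)) \/ (x -> (~z /\ x))) = max(0.86, 0) = 0.86
(z -> ((x \/ (z \/ z)) \/ (x -> (~z /\ x)))): 0.65 ≤ 0.86, so result = 1
~z: Gödel ¬ of 0.65 = 0 (operand ≠ 0)
(x -> x): 0.86 ≤ 0.86, so result = 1
(z -> z): 0.65 ≤ 0.65, so result = 1
((x -> x) -> (z -> z)): 1 ≤ 1, so result = 1
(~z /\ ((x -> x) -> (z -> z))) = min(0, 1) = 0
((z -> ((x \/ (z \/ z)) \/ (x -> (~z /\ x)))) -> (~z /\ ((x -> x) -> (z -> z)))): 1 > 0, so result = 0
((z \/ (z \/ y)) -> ((z -> ((x \/ (z \/ z)) \/ (x -> (~z /\ x)))) -> (~z /\ ((x -> x) -> (z -> z))))): 0.65 > 0, so result = 0

0.00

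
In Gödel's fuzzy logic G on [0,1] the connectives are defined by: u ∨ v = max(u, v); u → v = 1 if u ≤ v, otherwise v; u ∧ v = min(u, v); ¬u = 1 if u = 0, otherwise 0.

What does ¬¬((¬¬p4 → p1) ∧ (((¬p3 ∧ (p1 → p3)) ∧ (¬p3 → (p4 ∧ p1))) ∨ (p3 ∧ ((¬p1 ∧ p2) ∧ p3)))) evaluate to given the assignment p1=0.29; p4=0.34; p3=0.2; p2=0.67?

0.00

¬p4: Gödel ¬ of 0.34 = 0 (operand ≠ 0)
¬¬p4: Gödel ¬ of 0 = 1 (operand is 0)
(¬¬p4 → p1): 1 > 0.29, so result = 0.29
¬p3: Gödel ¬ of 0.2 = 0 (operand ≠ 0)
(p1 → p3): 0.29 > 0.2, so result = 0.2
(¬p3 ∧ (p1 → p3)) = min(0, 0.2) = 0
¬p3: Gödel ¬ of 0.2 = 0 (operand ≠ 0)
(p4 ∧ p1) = min(0.34, 0.29) = 0.29
(¬p3 → (p4 ∧ p1)): 0 ≤ 0.29, so result = 1
((¬p3 ∧ (p1 → p3)) ∧ (¬p3 → (p4 ∧ p1))) = min(0, 1) = 0
¬p1: Gödel ¬ of 0.29 = 0 (operand ≠ 0)
(¬p1 ∧ p2) = min(0, 0.67) = 0
((¬p1 ∧ p2) ∧ p3) = min(0, 0.2) = 0
(p3 ∧ ((¬p1 ∧ p2) ∧ p3)) = min(0.2, 0) = 0
(((¬p3 ∧ (p1 → p3)) ∧ (¬p3 → (p4 ∧ p1))) ∨ (p3 ∧ ((¬p1 ∧ p2) ∧ p3))) = max(0, 0) = 0
((¬¬p4 → p1) ∧ (((¬p3 ∧ (p1 → p3)) ∧ (¬p3 → (p4 ∧ p1))) ∨ (p3 ∧ ((¬p1 ∧ p2) ∧ p3)))) = min(0.29, 0) = 0
¬((¬¬p4 → p1) ∧ (((¬p3 ∧ (p1 → p3)) ∧ (¬p3 → (p4 ∧ p1))) ∨ (p3 ∧ ((¬p1 ∧ p2) ∧ p3)))): Gödel ¬ of 0 = 1 (operand is 0)
¬¬((¬¬p4 → p1) ∧ (((¬p3 ∧ (p1 → p3)) ∧ (¬p3 → (p4 ∧ p1))) ∨ (p3 ∧ ((¬p1 ∧ p2) ∧ p3)))): Gödel ¬ of 1 = 0 (operand ≠ 0)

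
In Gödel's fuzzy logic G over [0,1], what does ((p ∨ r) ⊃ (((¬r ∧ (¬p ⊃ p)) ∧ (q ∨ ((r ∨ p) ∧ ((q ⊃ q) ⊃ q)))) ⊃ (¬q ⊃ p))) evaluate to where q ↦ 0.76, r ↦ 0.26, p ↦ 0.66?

1.00

(p ∨ r) = max(0.66, 0.26) = 0.66
¬r: Gödel ¬ of 0.26 = 0 (operand ≠ 0)
¬p: Gödel ¬ of 0.66 = 0 (operand ≠ 0)
(¬p ⊃ p): 0 ≤ 0.66, so result = 1
(¬r ∧ (¬p ⊃ p)) = min(0, 1) = 0
(r ∨ p) = max(0.26, 0.66) = 0.66
(q ⊃ q): 0.76 ≤ 0.76, so result = 1
((q ⊃ q) ⊃ q): 1 > 0.76, so result = 0.76
((r ∨ p) ∧ ((q ⊃ q) ⊃ q)) = min(0.66, 0.76) = 0.66
(q ∨ ((r ∨ p) ∧ ((q ⊃ q) ⊃ q))) = max(0.76, 0.66) = 0.76
((¬r ∧ (¬p ⊃ p)) ∧ (q ∨ ((r ∨ p) ∧ ((q ⊃ q) ⊃ q)))) = min(0, 0.76) = 0
¬q: Gödel ¬ of 0.76 = 0 (operand ≠ 0)
(¬q ⊃ p): 0 ≤ 0.66, so result = 1
(((¬r ∧ (¬p ⊃ p)) ∧ (q ∨ ((r ∨ p) ∧ ((q ⊃ q) ⊃ q)))) ⊃ (¬q ⊃ p)): 0 ≤ 1, so result = 1
((p ∨ r) ⊃ (((¬r ∧ (¬p ⊃ p)) ∧ (q ∨ ((r ∨ p) ∧ ((q ⊃ q) ⊃ q)))) ⊃ (¬q ⊃ p))): 0.66 ≤ 1, so result = 1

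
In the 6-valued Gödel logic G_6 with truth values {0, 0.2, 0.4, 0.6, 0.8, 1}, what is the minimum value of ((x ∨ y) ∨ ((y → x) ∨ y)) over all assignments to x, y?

The minimum is attained at x = 0, y = 0.2:
  (x ∨ y) = max(0, 0.2) = 0.2
  (y → x): 0.2 > 0, so result = 0
  ((y → x) ∨ y) = max(0, 0.2) = 0.2
  ((x ∨ y) ∨ ((y → x) ∨ y)) = max(0.2, 0.2) = 0.2
Checking all 36 assignments confirms none give a value below 0.20.

0.20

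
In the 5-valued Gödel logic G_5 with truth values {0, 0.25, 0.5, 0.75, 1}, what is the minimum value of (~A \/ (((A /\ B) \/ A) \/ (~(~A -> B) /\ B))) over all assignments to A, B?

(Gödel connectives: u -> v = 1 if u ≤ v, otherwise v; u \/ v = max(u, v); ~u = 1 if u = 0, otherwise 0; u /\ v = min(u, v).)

0.25

The minimum is attained at A = 0.25, B = 0:
  ~A: Gödel ¬ of 0.25 = 0 (operand ≠ 0)
  (A /\ B) = min(0.25, 0) = 0
  ((A /\ B) \/ A) = max(0, 0.25) = 0.25
  ~A: Gödel ¬ of 0.25 = 0 (operand ≠ 0)
  (~A -> B): 0 ≤ 0, so result = 1
  ~(~A -> B): Gödel ¬ of 1 = 0 (operand ≠ 0)
  (~(~A -> B) /\ B) = min(0, 0) = 0
  (((A /\ B) \/ A) \/ (~(~A -> B) /\ B)) = max(0.25, 0) = 0.25
  (~A \/ (((A /\ B) \/ A) \/ (~(~A -> B) /\ B))) = max(0, 0.25) = 0.25
Checking all 25 assignments confirms none give a value below 0.25.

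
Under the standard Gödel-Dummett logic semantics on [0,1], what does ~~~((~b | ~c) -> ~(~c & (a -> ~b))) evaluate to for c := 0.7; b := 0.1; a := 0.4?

~b: Gödel ¬ of 0.1 = 0 (operand ≠ 0)
~c: Gödel ¬ of 0.7 = 0 (operand ≠ 0)
(~b | ~c) = max(0, 0) = 0
~c: Gödel ¬ of 0.7 = 0 (operand ≠ 0)
~b: Gödel ¬ of 0.1 = 0 (operand ≠ 0)
(a -> ~b): 0.4 > 0, so result = 0
(~c & (a -> ~b)) = min(0, 0) = 0
~(~c & (a -> ~b)): Gödel ¬ of 0 = 1 (operand is 0)
((~b | ~c) -> ~(~c & (a -> ~b))): 0 ≤ 1, so result = 1
~((~b | ~c) -> ~(~c & (a -> ~b))): Gödel ¬ of 1 = 0 (operand ≠ 0)
~~((~b | ~c) -> ~(~c & (a -> ~b))): Gödel ¬ of 0 = 1 (operand is 0)
~~~((~b | ~c) -> ~(~c & (a -> ~b))): Gödel ¬ of 1 = 0 (operand ≠ 0)

0.00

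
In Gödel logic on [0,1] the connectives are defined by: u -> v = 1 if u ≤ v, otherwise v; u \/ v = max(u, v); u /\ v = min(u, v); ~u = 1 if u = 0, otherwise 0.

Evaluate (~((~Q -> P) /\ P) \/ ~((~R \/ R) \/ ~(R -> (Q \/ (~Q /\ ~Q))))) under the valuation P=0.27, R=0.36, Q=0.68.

~Q: Gödel ¬ of 0.68 = 0 (operand ≠ 0)
(~Q -> P): 0 ≤ 0.27, so result = 1
((~Q -> P) /\ P) = min(1, 0.27) = 0.27
~((~Q -> P) /\ P): Gödel ¬ of 0.27 = 0 (operand ≠ 0)
~R: Gödel ¬ of 0.36 = 0 (operand ≠ 0)
(~R \/ R) = max(0, 0.36) = 0.36
~Q: Gödel ¬ of 0.68 = 0 (operand ≠ 0)
~Q: Gödel ¬ of 0.68 = 0 (operand ≠ 0)
(~Q /\ ~Q) = min(0, 0) = 0
(Q \/ (~Q /\ ~Q)) = max(0.68, 0) = 0.68
(R -> (Q \/ (~Q /\ ~Q))): 0.36 ≤ 0.68, so result = 1
~(R -> (Q \/ (~Q /\ ~Q))): Gödel ¬ of 1 = 0 (operand ≠ 0)
((~R \/ R) \/ ~(R -> (Q \/ (~Q /\ ~Q)))) = max(0.36, 0) = 0.36
~((~R \/ R) \/ ~(R -> (Q \/ (~Q /\ ~Q)))): Gödel ¬ of 0.36 = 0 (operand ≠ 0)
(~((~Q -> P) /\ P) \/ ~((~R \/ R) \/ ~(R -> (Q \/ (~Q /\ ~Q))))) = max(0, 0) = 0

0.00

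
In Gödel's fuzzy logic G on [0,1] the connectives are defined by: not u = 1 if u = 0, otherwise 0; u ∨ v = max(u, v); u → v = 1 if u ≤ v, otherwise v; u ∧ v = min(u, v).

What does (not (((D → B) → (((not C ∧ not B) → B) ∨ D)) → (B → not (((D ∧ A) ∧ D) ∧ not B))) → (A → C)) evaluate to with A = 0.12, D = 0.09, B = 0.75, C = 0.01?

(D → B): 0.09 ≤ 0.75, so result = 1
not C: Gödel ¬ of 0.01 = 0 (operand ≠ 0)
not B: Gödel ¬ of 0.75 = 0 (operand ≠ 0)
(not C ∧ not B) = min(0, 0) = 0
((not C ∧ not B) → B): 0 ≤ 0.75, so result = 1
(((not C ∧ not B) → B) ∨ D) = max(1, 0.09) = 1
((D → B) → (((not C ∧ not B) → B) ∨ D)): 1 ≤ 1, so result = 1
(D ∧ A) = min(0.09, 0.12) = 0.09
((D ∧ A) ∧ D) = min(0.09, 0.09) = 0.09
not B: Gödel ¬ of 0.75 = 0 (operand ≠ 0)
(((D ∧ A) ∧ D) ∧ not B) = min(0.09, 0) = 0
not (((D ∧ A) ∧ D) ∧ not B): Gödel ¬ of 0 = 1 (operand is 0)
(B → not (((D ∧ A) ∧ D) ∧ not B)): 0.75 ≤ 1, so result = 1
(((D → B) → (((not C ∧ not B) → B) ∨ D)) → (B → not (((D ∧ A) ∧ D) ∧ not B))): 1 ≤ 1, so result = 1
not (((D → B) → (((not C ∧ not B) → B) ∨ D)) → (B → not (((D ∧ A) ∧ D) ∧ not B))): Gödel ¬ of 1 = 0 (operand ≠ 0)
(A → C): 0.12 > 0.01, so result = 0.01
(not (((D → B) → (((not C ∧ not B) → B) ∨ D)) → (B → not (((D ∧ A) ∧ D) ∧ not B))) → (A → C)): 0 ≤ 0.01, so result = 1

1.00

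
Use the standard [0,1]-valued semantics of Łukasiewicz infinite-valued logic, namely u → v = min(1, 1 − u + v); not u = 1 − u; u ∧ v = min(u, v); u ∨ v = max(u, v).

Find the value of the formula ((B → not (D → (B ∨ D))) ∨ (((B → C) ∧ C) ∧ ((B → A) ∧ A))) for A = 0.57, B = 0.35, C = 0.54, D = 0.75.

0.65

(B ∨ D) = max(0.35, 0.75) = 0.75
(D → (B ∨ D)): min(1, 1 − 0.75 + 0.75) = 1
not (D → (B ∨ D)): Łukasiewicz ¬ gives 1 − 1 = 0
(B → not (D → (B ∨ D))): min(1, 1 − 0.35 + 0) = 0.65
(B → C): min(1, 1 − 0.35 + 0.54) = 1
((B → C) ∧ C) = min(1, 0.54) = 0.54
(B → A): min(1, 1 − 0.35 + 0.57) = 1
((B → A) ∧ A) = min(1, 0.57) = 0.57
(((B → C) ∧ C) ∧ ((B → A) ∧ A)) = min(0.54, 0.57) = 0.54
((B → not (D → (B ∨ D))) ∨ (((B → C) ∧ C) ∧ ((B → A) ∧ A))) = max(0.65, 0.54) = 0.65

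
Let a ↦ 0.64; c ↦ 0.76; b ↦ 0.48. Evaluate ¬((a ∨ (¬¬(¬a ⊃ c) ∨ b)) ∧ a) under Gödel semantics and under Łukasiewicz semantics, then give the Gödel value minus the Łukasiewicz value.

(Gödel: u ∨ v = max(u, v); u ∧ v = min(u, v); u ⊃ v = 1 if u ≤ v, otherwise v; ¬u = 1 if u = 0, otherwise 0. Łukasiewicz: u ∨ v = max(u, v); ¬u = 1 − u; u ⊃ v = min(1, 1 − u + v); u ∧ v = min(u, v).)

Gödel evaluation:
  ¬a: Gödel ¬ of 0.64 = 0 (operand ≠ 0)
  (¬a ⊃ c): 0 ≤ 0.76, so result = 1
  ¬(¬a ⊃ c): Gödel ¬ of 1 = 0 (operand ≠ 0)
  ¬¬(¬a ⊃ c): Gödel ¬ of 0 = 1 (operand is 0)
  (¬¬(¬a ⊃ c) ∨ b) = max(1, 0.48) = 1
  (a ∨ (¬¬(¬a ⊃ c) ∨ b)) = max(0.64, 1) = 1
  ((a ∨ (¬¬(¬a ⊃ c) ∨ b)) ∧ a) = min(1, 0.64) = 0.64
  ¬((a ∨ (¬¬(¬a ⊃ c) ∨ b)) ∧ a): Gödel ¬ of 0.64 = 0 (operand ≠ 0)
  Gödel value = 0
Łukasiewicz evaluation:
  ¬a: Łukasiewicz ¬ gives 1 − 0.64 = 0.36
  (¬a ⊃ c): min(1, 1 − 0.36 + 0.76) = 1
  ¬(¬a ⊃ c): Łukasiewicz ¬ gives 1 − 1 = 0
  ¬¬(¬a ⊃ c): Łukasiewicz ¬ gives 1 − 0 = 1
  (¬¬(¬a ⊃ c) ∨ b) = max(1, 0.48) = 1
  (a ∨ (¬¬(¬a ⊃ c) ∨ b)) = max(0.64, 1) = 1
  ((a ∨ (¬¬(¬a ⊃ c) ∨ b)) ∧ a) = min(1, 0.64) = 0.64
  ¬((a ∨ (¬¬(¬a ⊃ c) ∨ b)) ∧ a): Łukasiewicz ¬ gives 1 − 0.64 = 0.36
  Łukasiewicz value = 0.36
Difference: 0 − 0.36 = -0.36

-0.36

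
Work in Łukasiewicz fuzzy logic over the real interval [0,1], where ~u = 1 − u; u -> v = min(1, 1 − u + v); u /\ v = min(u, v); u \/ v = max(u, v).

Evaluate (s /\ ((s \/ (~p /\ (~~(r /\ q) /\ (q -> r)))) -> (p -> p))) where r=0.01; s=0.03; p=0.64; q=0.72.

~p: Łukasiewicz ¬ gives 1 − 0.64 = 0.36
(r /\ q) = min(0.01, 0.72) = 0.01
~(r /\ q): Łukasiewicz ¬ gives 1 − 0.01 = 0.99
~~(r /\ q): Łukasiewicz ¬ gives 1 − 0.99 = 0.01
(q -> r): min(1, 1 − 0.72 + 0.01) = 0.29
(~~(r /\ q) /\ (q -> r)) = min(0.01, 0.29) = 0.01
(~p /\ (~~(r /\ q) /\ (q -> r))) = min(0.36, 0.01) = 0.01
(s \/ (~p /\ (~~(r /\ q) /\ (q -> r)))) = max(0.03, 0.01) = 0.03
(p -> p): min(1, 1 − 0.64 + 0.64) = 1
((s \/ (~p /\ (~~(r /\ q) /\ (q -> r)))) -> (p -> p)): min(1, 1 − 0.03 + 1) = 1
(s /\ ((s \/ (~p /\ (~~(r /\ q) /\ (q -> r)))) -> (p -> p))) = min(0.03, 1) = 0.03

0.03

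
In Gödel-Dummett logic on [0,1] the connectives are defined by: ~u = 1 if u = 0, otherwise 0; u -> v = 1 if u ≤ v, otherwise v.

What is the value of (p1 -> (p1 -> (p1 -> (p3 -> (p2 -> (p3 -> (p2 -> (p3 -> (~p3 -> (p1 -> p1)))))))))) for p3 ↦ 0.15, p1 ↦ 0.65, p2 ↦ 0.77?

1.00

~p3: Gödel ¬ of 0.15 = 0 (operand ≠ 0)
(p1 -> p1): 0.65 ≤ 0.65, so result = 1
(~p3 -> (p1 -> p1)): 0 ≤ 1, so result = 1
(p3 -> (~p3 -> (p1 -> p1))): 0.15 ≤ 1, so result = 1
(p2 -> (p3 -> (~p3 -> (p1 -> p1)))): 0.77 ≤ 1, so result = 1
(p3 -> (p2 -> (p3 -> (~p3 -> (p1 -> p1))))): 0.15 ≤ 1, so result = 1
(p2 -> (p3 -> (p2 -> (p3 -> (~p3 -> (p1 -> p1)))))): 0.77 ≤ 1, so result = 1
(p3 -> (p2 -> (p3 -> (p2 -> (p3 -> (~p3 -> (p1 -> p1))))))): 0.15 ≤ 1, so result = 1
(p1 -> (p3 -> (p2 -> (p3 -> (p2 -> (p3 -> (~p3 -> (p1 -> p1)))))))): 0.65 ≤ 1, so result = 1
(p1 -> (p1 -> (p3 -> (p2 -> (p3 -> (p2 -> (p3 -> (~p3 -> (p1 -> p1))))))))): 0.65 ≤ 1, so result = 1
(p1 -> (p1 -> (p1 -> (p3 -> (p2 -> (p3 -> (p2 -> (p3 -> (~p3 -> (p1 -> p1)))))))))): 0.65 ≤ 1, so result = 1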